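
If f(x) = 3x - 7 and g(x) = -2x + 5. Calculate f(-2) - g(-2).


f(-2) = -13
g(-2) = 9
Difference = -22

-22


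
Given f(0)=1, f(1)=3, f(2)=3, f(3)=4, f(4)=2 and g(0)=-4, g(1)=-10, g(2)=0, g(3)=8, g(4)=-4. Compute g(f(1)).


8


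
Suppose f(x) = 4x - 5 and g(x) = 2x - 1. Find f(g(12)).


g(12) = 23
f(23) = 87

87


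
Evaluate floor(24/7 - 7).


24/7 = 3.4286
3.4286 - 7 = -3.5714
floor(-3.5714) = -4

-4


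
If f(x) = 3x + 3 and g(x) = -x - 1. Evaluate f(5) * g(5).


f(5) = 18
g(5) = -6
Product = -108

-108


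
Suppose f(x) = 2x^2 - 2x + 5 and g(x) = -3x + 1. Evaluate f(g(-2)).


g(-2) = 7
f(7) = 2*(7)^2 - 2*(7) + 5 = 89

89


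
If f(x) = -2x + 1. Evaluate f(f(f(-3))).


f(-3) = 7
f(7) = -13
f(-13) = 27

27


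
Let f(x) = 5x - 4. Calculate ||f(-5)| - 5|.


f(-5) = -29
|-29| = 29
|29 - 5| = 24

24


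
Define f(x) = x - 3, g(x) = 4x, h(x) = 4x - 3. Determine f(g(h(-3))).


h(-3) = -15
g(-15) = -60
f(-60) = -63

-63


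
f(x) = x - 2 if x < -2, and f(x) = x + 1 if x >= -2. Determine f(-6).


-6 satisfies x < -2
f(-6) = -8

-8


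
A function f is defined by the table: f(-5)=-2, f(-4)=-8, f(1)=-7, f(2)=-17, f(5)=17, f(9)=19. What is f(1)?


Reading from the table at x = 1

-7


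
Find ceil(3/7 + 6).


3/7 = 0.4286
0.4286 + 6 = 6.4286
ceil(6.4286) = 7

7


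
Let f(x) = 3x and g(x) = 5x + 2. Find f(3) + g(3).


f(3) = 9
g(3) = 17
Sum = 26

26


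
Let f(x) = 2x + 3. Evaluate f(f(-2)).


f(-2) = -1
f(-1) = 1

1


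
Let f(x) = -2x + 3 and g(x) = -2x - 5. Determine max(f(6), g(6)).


f(6) = -9
g(6) = -17
max = -9

-9


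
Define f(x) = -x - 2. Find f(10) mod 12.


0


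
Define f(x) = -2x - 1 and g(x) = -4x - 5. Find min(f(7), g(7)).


f(7) = -15
g(7) = -33
min = -33

-33


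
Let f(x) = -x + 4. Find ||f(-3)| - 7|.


f(-3) = 7
|7| = 7
|7 - 7| = 0

0


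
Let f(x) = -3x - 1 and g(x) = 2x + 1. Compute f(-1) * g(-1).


f(-1) = 2
g(-1) = -1
Product = -2

-2


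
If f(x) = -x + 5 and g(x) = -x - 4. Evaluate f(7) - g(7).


f(7) = -2
g(7) = -11
Difference = 9

9


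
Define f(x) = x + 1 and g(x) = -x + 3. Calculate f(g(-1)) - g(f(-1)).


f(g(-1)) = 5
g(f(-1)) = 3
Difference = 2

2


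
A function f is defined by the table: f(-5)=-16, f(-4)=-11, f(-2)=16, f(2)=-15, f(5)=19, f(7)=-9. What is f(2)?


Reading from the table at x = 2

-15


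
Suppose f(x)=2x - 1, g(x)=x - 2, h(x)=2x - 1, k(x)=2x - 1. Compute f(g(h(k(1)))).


k(1) = 1
h(1) = 1
g(1) = -1
f(-1) = -3

-3


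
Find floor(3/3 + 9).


3/3 = 1
1 + 9 = 10
floor(10) = 10

10


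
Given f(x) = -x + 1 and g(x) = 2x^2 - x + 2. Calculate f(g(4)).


g(4) = 30
f(30) = -29

-29


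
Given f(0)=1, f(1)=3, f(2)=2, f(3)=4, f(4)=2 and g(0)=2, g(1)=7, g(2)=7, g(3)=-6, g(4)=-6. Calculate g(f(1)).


f(1) = 3
g(3) = -6

-6


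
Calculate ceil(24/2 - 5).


7


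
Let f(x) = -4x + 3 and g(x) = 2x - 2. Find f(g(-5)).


g(-5) = -12
f(-12) = 51

51


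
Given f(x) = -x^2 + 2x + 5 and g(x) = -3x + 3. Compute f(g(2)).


g(2) = -3
f(-3) = (-1)*(-3)^2 + 2*(-3) + 5 = -10

-10


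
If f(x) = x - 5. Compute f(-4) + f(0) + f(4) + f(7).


f(-4) = -9
f(0) = -5
f(4) = -1
f(7) = 2
Sum = -13

-13


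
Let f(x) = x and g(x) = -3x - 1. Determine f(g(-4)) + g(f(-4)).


22


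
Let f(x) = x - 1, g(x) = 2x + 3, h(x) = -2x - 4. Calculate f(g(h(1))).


h(1) = -6
g(-6) = -9
f(-9) = -10

-10


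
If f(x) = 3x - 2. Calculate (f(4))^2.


f(4) = 10
(10)^2 = 100

100


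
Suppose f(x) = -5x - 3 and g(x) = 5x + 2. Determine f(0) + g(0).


f(0) = -3
g(0) = 2
Sum = -1

-1


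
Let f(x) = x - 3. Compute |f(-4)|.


f(-4) = -7
|-7| = 7

7


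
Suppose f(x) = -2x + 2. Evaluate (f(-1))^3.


f(-1) = 4
(4)^3 = 64

64


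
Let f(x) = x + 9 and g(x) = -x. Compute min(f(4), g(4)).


f(4) = 13
g(4) = -4
min = -4

-4


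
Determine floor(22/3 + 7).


22/3 = 7.3333
7.3333 + 7 = 14.3333
floor(14.3333) = 14

14


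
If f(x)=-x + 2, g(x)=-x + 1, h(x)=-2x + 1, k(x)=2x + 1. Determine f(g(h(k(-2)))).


k(-2) = -3
h(-3) = 7
g(7) = -6
f(-6) = 8

8


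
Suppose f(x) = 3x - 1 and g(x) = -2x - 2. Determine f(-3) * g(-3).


f(-3) = -10
g(-3) = 4
Product = -40

-40


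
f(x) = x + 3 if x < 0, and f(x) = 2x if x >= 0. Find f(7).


7 satisfies x >= 0
f(7) = 14

14


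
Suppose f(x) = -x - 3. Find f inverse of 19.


Solve -x - 3 = 19
x = (19 + 3) / (-1) = -22

-22


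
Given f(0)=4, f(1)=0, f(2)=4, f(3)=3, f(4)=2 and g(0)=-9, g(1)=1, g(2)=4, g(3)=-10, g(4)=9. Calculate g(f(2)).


f(2) = 4
g(4) = 9

9


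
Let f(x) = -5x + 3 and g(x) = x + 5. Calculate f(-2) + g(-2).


f(-2) = 13
g(-2) = 3
Sum = 16

16


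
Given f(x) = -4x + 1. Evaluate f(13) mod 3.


f(13) = -51
-51 mod 3 = 0

0


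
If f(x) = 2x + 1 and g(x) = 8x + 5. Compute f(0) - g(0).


f(0) = 1
g(0) = 5
Difference = -4

-4


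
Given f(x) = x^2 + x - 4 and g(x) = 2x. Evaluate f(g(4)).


68


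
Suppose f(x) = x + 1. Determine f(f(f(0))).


f(0) = 1
f(1) = 2
f(2) = 3

3


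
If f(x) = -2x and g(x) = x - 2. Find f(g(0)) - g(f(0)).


f(g(0)) = 4
g(f(0)) = -2
Difference = 6

6


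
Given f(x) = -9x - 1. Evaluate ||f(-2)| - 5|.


f(-2) = 17
|17| = 17
|17 - 5| = 12

12


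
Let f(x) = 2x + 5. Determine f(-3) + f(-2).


0


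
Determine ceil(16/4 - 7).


16/4 = 4
4 - 7 = -3
ceil(-3) = -3

-3


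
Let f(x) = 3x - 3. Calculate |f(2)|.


f(2) = 3
|3| = 3

3


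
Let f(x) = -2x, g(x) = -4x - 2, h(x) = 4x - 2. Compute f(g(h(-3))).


h(-3) = -14
g(-14) = 54
f(54) = -108

-108


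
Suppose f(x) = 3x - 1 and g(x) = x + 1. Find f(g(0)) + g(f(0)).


f(g(0)) = 2
g(f(0)) = 0
Sum = 2

2


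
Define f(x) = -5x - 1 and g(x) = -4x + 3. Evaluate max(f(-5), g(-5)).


f(-5) = 24
g(-5) = 23
max = 24

24


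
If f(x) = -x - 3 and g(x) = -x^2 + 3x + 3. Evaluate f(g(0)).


g(0) = 3
f(3) = -6

-6


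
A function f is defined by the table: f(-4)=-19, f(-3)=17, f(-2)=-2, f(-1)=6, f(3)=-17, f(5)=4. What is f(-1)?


6


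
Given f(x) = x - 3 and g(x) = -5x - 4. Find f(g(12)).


g(12) = -64
f(-64) = -67

-67


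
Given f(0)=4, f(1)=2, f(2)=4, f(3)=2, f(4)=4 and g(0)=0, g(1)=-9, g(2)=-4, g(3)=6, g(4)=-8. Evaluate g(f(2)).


f(2) = 4
g(4) = -8

-8


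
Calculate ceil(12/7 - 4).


12/7 = 1.7143
1.7143 - 4 = -2.2857
ceil(-2.2857) = -2

-2


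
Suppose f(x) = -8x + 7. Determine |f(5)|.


f(5) = -33
|-33| = 33

33


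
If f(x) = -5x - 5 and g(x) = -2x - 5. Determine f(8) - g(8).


f(8) = -45
g(8) = -21
Difference = -24

-24


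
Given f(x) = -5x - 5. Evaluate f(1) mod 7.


f(1) = -10
-10 mod 7 = 4

4


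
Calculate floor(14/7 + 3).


14/7 = 2
2 + 3 = 5
floor(5) = 5

5


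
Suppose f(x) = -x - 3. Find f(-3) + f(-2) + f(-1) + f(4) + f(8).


f(-3) = 0
f(-2) = -1
f(-1) = -2
f(4) = -7
f(8) = -11
Sum = -21

-21


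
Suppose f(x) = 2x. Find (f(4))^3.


f(4) = 8
(8)^3 = 512

512


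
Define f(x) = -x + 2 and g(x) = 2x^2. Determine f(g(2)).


-6


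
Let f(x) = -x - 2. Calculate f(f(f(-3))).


f(-3) = 1
f(1) = -3
f(-3) = 1

1


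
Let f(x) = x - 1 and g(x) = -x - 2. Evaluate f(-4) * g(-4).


f(-4) = -5
g(-4) = 2
Product = -10

-10


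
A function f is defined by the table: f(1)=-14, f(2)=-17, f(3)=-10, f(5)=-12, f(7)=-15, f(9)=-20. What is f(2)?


-17


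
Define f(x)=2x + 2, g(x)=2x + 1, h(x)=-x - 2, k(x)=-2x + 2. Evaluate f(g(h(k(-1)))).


-20


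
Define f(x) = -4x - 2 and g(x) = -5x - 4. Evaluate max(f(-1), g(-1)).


2


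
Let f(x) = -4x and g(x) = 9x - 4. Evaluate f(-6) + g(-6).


f(-6) = 24
g(-6) = -58
Sum = -34

-34


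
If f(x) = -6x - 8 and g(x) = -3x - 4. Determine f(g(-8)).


g(-8) = 20
f(20) = -128

-128


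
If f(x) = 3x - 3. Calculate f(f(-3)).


f(-3) = -12
f(-12) = -39

-39


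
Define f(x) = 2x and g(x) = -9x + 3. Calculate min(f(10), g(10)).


f(10) = 20
g(10) = -87
min = -87

-87


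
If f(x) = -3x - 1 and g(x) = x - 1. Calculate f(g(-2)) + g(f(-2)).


f(g(-2)) = 8
g(f(-2)) = 4
Sum = 12

12


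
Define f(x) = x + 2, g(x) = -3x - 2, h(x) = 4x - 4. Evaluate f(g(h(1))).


h(1) = 0
g(0) = -2
f(-2) = 0

0


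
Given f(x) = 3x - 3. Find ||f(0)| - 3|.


0


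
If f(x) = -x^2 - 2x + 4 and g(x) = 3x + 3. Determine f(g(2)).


g(2) = 9
f(9) = (-1)*(9)^2 - 2*(9) + 4 = -95

-95


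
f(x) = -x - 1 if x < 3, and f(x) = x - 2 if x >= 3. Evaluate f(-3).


-3 satisfies x < 3
f(-3) = 2

2


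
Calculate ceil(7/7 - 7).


7/7 = 1
1 - 7 = -6
ceil(-6) = -6

-6


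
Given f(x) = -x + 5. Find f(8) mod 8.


f(8) = -3
-3 mod 8 = 5

5


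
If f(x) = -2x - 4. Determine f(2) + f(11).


f(2) = -8
f(11) = -26
Sum = -34

-34


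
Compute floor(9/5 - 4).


9/5 = 1.8
1.8 - 4 = -2.2
floor(-2.2) = -3

-3


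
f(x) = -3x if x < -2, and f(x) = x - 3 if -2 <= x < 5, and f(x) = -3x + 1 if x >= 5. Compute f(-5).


15


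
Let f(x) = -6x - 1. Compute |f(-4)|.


23


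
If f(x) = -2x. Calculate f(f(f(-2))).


f(-2) = 4
f(4) = -8
f(-8) = 16

16


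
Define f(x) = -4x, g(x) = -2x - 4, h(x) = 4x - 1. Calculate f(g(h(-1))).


h(-1) = -5
g(-5) = 6
f(6) = -24

-24


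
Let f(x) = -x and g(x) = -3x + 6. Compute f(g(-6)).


-24


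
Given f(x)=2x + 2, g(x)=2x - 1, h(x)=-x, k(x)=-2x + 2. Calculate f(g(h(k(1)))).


k(1) = 0
h(0) = 0
g(0) = -1
f(-1) = 0

0


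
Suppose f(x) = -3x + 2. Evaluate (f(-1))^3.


f(-1) = 5
(5)^3 = 125

125


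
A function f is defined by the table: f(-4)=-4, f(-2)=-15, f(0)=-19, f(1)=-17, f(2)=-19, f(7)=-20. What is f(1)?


Reading from the table at x = 1

-17


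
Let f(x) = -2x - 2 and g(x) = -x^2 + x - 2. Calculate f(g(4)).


26


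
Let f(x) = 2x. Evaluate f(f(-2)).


f(-2) = -4
f(-4) = -8

-8


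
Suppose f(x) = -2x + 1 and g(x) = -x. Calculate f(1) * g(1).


f(1) = -1
g(1) = -1
Product = 1

1


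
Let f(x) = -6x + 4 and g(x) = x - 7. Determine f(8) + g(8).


-43


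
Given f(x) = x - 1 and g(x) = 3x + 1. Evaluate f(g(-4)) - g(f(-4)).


f(g(-4)) = -12
g(f(-4)) = -14
Difference = 2

2


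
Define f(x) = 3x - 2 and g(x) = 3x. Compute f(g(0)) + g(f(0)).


f(g(0)) = -2
g(f(0)) = -6
Sum = -8

-8


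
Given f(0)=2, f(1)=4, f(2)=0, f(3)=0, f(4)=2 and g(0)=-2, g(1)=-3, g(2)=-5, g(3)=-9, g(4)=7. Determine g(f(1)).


7


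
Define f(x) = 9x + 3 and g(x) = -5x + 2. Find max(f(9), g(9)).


f(9) = 84
g(9) = -43
max = 84

84


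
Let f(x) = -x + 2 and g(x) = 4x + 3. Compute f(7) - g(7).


f(7) = -5
g(7) = 31
Difference = -36

-36


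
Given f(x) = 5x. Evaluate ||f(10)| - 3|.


f(10) = 50
|50| = 50
|50 - 3| = 47

47


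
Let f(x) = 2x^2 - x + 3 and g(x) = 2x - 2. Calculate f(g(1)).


g(1) = 0
f(0) = 2*(0)^2 - 1*(0) + 3 = 3

3


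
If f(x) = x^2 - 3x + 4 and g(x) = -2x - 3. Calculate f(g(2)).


g(2) = -7
f(-7) = 1*(-7)^2 - 3*(-7) + 4 = 74

74


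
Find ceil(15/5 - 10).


15/5 = 3
3 - 10 = -7
ceil(-7) = -7

-7


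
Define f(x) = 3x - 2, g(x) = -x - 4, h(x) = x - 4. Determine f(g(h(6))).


h(6) = 2
g(2) = -6
f(-6) = -20

-20


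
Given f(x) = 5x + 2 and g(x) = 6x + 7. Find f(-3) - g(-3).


f(-3) = -13
g(-3) = -11
Difference = -2

-2


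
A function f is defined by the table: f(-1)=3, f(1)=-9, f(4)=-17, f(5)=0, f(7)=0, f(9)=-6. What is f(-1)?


3


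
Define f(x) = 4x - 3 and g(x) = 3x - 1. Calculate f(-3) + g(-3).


f(-3) = -15
g(-3) = -10
Sum = -25

-25


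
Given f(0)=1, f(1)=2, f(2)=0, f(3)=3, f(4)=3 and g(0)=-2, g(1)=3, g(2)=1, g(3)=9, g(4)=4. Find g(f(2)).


f(2) = 0
g(0) = -2

-2


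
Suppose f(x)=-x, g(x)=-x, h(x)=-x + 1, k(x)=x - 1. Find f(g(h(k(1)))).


k(1) = 0
h(0) = 1
g(1) = -1
f(-1) = 1

1


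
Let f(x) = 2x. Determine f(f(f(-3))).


f(-3) = -6
f(-6) = -12
f(-12) = -24

-24


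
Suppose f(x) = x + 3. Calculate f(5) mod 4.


f(5) = 8
8 mod 4 = 0

0


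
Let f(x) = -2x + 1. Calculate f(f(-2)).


-9


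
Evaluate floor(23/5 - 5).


-1


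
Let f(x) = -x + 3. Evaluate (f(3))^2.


f(3) = 0
(0)^2 = 0

0


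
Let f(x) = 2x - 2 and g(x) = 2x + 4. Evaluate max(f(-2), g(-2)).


f(-2) = -6
g(-2) = 0
max = 0

0


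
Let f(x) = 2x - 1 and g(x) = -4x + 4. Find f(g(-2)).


g(-2) = 12
f(12) = 23

23


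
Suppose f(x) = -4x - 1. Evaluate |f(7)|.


f(7) = -29
|-29| = 29

29


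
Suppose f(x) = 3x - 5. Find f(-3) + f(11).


f(-3) = -14
f(11) = 28
Sum = 14

14


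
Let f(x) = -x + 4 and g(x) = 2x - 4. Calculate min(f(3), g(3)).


f(3) = 1
g(3) = 2
min = 1

1


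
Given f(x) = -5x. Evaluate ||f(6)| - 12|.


18


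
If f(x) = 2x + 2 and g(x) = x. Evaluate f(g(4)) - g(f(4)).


f(g(4)) = 10
g(f(4)) = 10
Difference = 0

0


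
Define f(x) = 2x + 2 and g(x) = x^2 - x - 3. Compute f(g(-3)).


20


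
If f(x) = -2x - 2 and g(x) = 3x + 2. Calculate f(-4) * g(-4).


f(-4) = 6
g(-4) = -10
Product = -60

-60


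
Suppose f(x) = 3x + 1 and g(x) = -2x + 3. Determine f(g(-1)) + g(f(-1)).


f(g(-1)) = 16
g(f(-1)) = 7
Sum = 23

23


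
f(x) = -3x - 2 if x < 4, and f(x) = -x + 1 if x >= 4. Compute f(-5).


13


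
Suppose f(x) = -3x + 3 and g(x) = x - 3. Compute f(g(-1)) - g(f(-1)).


f(g(-1)) = 15
g(f(-1)) = 3
Difference = 12

12


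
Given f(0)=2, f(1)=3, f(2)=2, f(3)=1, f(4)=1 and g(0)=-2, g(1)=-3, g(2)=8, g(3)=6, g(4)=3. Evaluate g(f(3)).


f(3) = 1
g(1) = -3

-3


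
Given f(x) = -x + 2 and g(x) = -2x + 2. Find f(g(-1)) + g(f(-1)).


f(g(-1)) = -2
g(f(-1)) = -4
Sum = -6

-6


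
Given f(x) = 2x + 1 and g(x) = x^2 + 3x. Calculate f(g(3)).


g(3) = 18
f(18) = 37

37


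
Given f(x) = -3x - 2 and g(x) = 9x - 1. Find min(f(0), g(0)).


f(0) = -2
g(0) = -1
min = -2

-2


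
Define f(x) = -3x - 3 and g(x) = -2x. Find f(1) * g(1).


f(1) = -6
g(1) = -2
Product = 12

12


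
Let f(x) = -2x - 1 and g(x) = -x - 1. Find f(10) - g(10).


f(10) = -21
g(10) = -11
Difference = -10

-10


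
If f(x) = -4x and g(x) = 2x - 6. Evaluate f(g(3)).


g(3) = 0
f(0) = 0

0


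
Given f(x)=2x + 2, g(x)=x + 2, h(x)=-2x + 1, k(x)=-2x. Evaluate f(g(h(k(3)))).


32


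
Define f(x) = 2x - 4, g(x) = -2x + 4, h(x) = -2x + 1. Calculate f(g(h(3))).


24


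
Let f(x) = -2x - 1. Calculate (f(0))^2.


f(0) = -1
(-1)^2 = 1

1


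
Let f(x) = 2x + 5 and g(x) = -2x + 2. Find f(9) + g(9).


f(9) = 23
g(9) = -16
Sum = 7

7


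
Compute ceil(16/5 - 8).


16/5 = 3.2
3.2 - 8 = -4.8
ceil(-4.8) = -4

-4


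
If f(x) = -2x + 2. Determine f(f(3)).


f(3) = -4
f(-4) = 10

10


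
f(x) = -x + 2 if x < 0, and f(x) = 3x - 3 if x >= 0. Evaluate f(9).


24


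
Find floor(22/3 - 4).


22/3 = 7.3333
7.3333 - 4 = 3.3333
floor(3.3333) = 3

3


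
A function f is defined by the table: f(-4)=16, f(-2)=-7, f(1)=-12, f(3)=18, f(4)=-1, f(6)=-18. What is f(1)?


Reading from the table at x = 1

-12


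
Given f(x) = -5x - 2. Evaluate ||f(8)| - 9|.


33


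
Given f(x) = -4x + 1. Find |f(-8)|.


f(-8) = 33
|33| = 33

33


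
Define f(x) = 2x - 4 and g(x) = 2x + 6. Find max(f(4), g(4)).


f(4) = 4
g(4) = 14
max = 14

14


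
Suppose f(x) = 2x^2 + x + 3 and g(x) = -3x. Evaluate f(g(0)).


g(0) = 0
f(0) = 2*(0)^2 + 1*(0) + 3 = 3

3


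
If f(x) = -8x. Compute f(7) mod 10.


4


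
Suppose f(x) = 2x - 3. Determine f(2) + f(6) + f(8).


f(2) = 1
f(6) = 9
f(8) = 13
Sum = 23

23


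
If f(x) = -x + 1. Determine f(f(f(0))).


f(0) = 1
f(1) = 0
f(0) = 1

1


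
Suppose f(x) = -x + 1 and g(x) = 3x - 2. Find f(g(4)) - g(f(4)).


f(g(4)) = -9
g(f(4)) = -11
Difference = 2

2


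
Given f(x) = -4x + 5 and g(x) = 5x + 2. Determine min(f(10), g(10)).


f(10) = -35
g(10) = 52
min = -35

-35


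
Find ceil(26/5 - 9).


26/5 = 5.2
5.2 - 9 = -3.8
ceil(-3.8) = -3

-3


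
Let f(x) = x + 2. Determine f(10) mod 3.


0


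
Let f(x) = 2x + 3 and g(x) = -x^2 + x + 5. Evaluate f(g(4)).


g(4) = -7
f(-7) = -11

-11


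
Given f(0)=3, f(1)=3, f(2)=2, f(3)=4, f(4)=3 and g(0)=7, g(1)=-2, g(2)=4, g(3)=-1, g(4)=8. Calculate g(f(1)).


f(1) = 3
g(3) = -1

-1


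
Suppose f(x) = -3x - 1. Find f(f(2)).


20


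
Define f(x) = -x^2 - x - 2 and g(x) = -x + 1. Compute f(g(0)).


g(0) = 1
f(1) = (-1)*(1)^2 - 1*(1) - 2 = -4

-4


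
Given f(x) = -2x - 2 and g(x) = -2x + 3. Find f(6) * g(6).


f(6) = -14
g(6) = -9
Product = 126

126


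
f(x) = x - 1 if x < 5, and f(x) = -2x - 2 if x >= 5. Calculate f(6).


6 satisfies x >= 5
f(6) = -14

-14


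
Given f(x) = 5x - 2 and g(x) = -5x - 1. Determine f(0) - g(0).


f(0) = -2
g(0) = -1
Difference = -1

-1


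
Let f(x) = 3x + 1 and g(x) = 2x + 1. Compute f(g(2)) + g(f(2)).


31


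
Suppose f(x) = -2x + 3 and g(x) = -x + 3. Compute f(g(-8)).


g(-8) = 11
f(11) = -19

-19


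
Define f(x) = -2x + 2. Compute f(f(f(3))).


f(3) = -4
f(-4) = 10
f(10) = -18

-18


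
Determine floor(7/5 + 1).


7/5 = 1.4
1.4 + 1 = 2.4
floor(2.4) = 2

2


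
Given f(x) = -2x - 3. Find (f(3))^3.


f(3) = -9
(-9)^3 = -729

-729


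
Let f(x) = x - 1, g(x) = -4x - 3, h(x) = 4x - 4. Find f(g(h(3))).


h(3) = 8
g(8) = -35
f(-35) = -36

-36


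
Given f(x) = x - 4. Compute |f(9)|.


f(9) = 5
|5| = 5

5


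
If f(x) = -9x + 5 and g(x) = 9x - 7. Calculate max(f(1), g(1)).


2


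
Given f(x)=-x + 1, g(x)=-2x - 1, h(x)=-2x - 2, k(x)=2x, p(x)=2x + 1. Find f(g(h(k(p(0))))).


p(0) = 1
k(1) = 2
h(2) = -6
g(-6) = 11
f(11) = -10

-10


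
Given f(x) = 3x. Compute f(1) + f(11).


f(1) = 3
f(11) = 33
Sum = 36

36


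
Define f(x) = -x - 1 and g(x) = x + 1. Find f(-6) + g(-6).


f(-6) = 5
g(-6) = -5
Sum = 0

0


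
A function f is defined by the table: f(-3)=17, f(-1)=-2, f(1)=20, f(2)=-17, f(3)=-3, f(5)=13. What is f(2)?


Reading from the table at x = 2

-17


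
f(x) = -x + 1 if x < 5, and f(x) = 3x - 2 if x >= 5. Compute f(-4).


-4 satisfies x < 5
f(-4) = 5

5


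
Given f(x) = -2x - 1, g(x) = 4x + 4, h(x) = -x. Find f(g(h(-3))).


-33


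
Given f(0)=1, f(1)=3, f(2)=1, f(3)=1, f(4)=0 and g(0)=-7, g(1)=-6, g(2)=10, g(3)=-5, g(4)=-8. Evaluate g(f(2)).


f(2) = 1
g(1) = -6

-6


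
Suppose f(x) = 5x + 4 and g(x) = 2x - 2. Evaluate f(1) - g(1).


f(1) = 9
g(1) = 0
Difference = 9

9


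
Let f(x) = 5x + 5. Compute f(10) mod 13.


f(10) = 55
55 mod 13 = 3

3


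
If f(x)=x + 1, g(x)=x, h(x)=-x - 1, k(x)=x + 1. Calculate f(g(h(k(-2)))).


k(-2) = -1
h(-1) = 0
g(0) = 0
f(0) = 1

1


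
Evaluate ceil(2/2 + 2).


3


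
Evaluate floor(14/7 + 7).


14/7 = 2
2 + 7 = 9
floor(9) = 9

9


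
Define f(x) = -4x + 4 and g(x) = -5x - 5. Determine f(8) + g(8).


f(8) = -28
g(8) = -45
Sum = -73

-73


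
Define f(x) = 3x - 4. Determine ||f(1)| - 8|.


f(1) = -1
|-1| = 1
|1 - 8| = 7

7


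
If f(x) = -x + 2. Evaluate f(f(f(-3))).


f(-3) = 5
f(5) = -3
f(-3) = 5

5


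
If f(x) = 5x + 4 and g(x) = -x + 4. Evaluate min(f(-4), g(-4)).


f(-4) = -16
g(-4) = 8
min = -16

-16


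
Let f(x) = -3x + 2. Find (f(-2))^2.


f(-2) = 8
(8)^2 = 64

64


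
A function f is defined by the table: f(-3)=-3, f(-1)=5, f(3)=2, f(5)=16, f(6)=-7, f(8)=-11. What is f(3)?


Reading from the table at x = 3

2


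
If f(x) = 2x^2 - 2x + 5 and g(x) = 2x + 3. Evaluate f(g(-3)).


g(-3) = -3
f(-3) = 2*(-3)^2 - 2*(-3) + 5 = 29

29


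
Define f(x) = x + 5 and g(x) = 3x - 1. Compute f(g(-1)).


1


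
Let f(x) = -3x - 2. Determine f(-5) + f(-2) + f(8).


f(-5) = 13
f(-2) = 4
f(8) = -26
Sum = -9

-9


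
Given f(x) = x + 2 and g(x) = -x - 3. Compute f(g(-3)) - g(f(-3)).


f(g(-3)) = 2
g(f(-3)) = -2
Difference = 4

4


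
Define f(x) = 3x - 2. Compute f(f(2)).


10


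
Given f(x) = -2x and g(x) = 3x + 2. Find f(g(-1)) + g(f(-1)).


f(g(-1)) = 2
g(f(-1)) = 8
Sum = 10

10


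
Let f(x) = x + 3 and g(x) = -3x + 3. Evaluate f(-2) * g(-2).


9


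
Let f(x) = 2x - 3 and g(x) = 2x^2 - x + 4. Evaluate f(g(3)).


35


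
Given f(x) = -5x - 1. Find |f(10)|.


f(10) = -51
|-51| = 51

51


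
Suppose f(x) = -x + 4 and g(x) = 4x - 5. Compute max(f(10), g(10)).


35


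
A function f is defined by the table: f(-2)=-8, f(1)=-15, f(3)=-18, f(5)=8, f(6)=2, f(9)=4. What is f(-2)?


-8


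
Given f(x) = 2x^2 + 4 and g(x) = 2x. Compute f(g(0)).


g(0) = 0
f(0) = 2*(0)^2 + 4 = 4

4


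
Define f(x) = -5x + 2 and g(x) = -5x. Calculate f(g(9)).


g(9) = -45
f(-45) = 227

227


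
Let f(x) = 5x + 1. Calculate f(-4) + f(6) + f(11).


68


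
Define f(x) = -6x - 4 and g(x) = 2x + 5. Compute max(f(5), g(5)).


f(5) = -34
g(5) = 15
max = 15

15


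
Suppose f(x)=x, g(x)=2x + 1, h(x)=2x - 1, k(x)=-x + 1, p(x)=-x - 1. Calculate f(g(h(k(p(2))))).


15


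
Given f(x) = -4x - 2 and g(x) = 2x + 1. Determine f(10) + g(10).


f(10) = -42
g(10) = 21
Sum = -21

-21


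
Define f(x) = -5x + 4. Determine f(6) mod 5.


f(6) = -26
-26 mod 5 = 4

4


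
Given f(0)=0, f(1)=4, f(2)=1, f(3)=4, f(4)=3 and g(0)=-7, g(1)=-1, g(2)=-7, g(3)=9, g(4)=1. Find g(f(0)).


f(0) = 0
g(0) = -7

-7


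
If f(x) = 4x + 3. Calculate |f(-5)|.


f(-5) = -17
|-17| = 17

17


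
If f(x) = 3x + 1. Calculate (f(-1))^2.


f(-1) = -2
(-2)^2 = 4

4


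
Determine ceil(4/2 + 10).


4/2 = 2
2 + 10 = 12
ceil(12) = 12

12


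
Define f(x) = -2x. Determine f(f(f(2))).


-16


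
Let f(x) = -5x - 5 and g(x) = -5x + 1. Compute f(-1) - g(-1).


f(-1) = 0
g(-1) = 6
Difference = -6

-6


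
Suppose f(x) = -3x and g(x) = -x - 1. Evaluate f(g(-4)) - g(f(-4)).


f(g(-4)) = -9
g(f(-4)) = -13
Difference = 4

4


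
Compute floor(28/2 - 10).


28/2 = 14
14 - 10 = 4
floor(4) = 4

4


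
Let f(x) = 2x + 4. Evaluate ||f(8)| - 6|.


f(8) = 20
|20| = 20
|20 - 6| = 14

14


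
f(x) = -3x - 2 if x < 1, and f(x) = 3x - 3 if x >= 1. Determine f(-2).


-2 satisfies x < 1
f(-2) = 4

4


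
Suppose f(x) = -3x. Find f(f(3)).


f(3) = -9
f(-9) = 27

27


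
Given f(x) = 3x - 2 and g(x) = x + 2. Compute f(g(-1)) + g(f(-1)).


f(g(-1)) = 1
g(f(-1)) = -3
Sum = -2

-2


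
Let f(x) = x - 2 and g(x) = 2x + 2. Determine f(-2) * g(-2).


f(-2) = -4
g(-2) = -2
Product = 8

8


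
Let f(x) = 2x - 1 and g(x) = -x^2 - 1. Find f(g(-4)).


g(-4) = -17
f(-17) = -35

-35


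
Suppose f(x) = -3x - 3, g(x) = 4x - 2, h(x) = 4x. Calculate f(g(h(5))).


h(5) = 20
g(20) = 78
f(78) = -237

-237


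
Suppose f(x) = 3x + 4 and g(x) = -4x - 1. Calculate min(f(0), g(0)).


f(0) = 4
g(0) = -1
min = -1

-1


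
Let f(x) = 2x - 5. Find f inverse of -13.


Solve 2x - 5 = -13
x = (-13 + 5) / 2 = -4

-4


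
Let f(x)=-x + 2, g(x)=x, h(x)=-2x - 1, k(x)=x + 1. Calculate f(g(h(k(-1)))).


k(-1) = 0
h(0) = -1
g(-1) = -1
f(-1) = 3

3


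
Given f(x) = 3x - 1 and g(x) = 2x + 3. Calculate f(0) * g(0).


-3


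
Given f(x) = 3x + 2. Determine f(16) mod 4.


f(16) = 50
50 mod 4 = 2

2


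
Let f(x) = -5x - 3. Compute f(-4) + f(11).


f(-4) = 17
f(11) = -58
Sum = -41

-41


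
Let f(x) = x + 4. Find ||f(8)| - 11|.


f(8) = 12
|12| = 12
|12 - 11| = 1

1


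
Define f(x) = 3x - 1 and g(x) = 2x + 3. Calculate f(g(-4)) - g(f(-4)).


f(g(-4)) = -16
g(f(-4)) = -23
Difference = 7

7


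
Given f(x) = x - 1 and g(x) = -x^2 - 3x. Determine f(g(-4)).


g(-4) = -4
f(-4) = -5

-5


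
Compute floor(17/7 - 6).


-4


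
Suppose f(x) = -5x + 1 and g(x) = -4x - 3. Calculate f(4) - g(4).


f(4) = -19
g(4) = -19
Difference = 0

0


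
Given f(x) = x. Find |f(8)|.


f(8) = 8
|8| = 8

8


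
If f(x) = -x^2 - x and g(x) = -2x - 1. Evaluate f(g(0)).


g(0) = -1
f(-1) = (-1)*(-1)^2 - 1*(-1) = 0

0


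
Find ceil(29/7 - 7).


29/7 = 4.1429
4.1429 - 7 = -2.8571
ceil(-2.8571) = -2

-2


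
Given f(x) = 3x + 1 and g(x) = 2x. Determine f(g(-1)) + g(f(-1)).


f(g(-1)) = -5
g(f(-1)) = -4
Sum = -9

-9


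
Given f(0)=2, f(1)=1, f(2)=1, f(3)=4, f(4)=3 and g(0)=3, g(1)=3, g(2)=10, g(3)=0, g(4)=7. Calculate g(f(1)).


f(1) = 1
g(1) = 3

3


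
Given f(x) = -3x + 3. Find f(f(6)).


f(6) = -15
f(-15) = 48

48


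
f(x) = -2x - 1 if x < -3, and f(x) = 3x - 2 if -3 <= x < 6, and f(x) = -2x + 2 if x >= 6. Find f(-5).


-5 satisfies x < -3
f(-5) = 9

9


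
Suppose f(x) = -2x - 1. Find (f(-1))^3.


f(-1) = 1
(1)^3 = 1

1


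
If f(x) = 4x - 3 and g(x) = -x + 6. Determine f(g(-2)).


g(-2) = 8
f(8) = 29

29


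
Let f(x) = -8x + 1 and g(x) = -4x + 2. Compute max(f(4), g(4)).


f(4) = -31
g(4) = -14
max = -14

-14


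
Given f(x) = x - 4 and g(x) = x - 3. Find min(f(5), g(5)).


f(5) = 1
g(5) = 2
min = 1

1


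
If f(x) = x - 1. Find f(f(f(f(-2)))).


-6


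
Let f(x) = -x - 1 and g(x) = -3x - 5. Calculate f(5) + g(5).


f(5) = -6
g(5) = -20
Sum = -26

-26


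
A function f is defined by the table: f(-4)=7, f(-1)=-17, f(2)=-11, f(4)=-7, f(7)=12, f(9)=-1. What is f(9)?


Reading from the table at x = 9

-1


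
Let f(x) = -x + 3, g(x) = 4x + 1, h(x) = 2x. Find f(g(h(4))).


h(4) = 8
g(8) = 33
f(33) = -30

-30


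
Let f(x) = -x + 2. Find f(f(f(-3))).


f(-3) = 5
f(5) = -3
f(-3) = 5

5


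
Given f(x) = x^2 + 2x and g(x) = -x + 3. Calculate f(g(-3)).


g(-3) = 6
f(6) = 1*(6)^2 + 2*(6) = 48

48


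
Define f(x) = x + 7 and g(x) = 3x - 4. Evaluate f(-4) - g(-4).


f(-4) = 3
g(-4) = -16
Difference = 19

19


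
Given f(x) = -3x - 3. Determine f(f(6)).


f(6) = -21
f(-21) = 60

60


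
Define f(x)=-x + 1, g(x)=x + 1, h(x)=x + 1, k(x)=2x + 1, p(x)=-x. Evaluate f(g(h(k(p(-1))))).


-4


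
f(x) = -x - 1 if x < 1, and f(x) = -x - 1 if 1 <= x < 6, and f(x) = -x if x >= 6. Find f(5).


5 satisfies 1 <= x < 6
f(5) = -6

-6


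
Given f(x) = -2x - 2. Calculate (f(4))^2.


100


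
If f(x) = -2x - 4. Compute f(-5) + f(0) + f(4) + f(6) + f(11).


f(-5) = 6
f(0) = -4
f(4) = -12
f(6) = -16
f(11) = -26
Sum = -52

-52


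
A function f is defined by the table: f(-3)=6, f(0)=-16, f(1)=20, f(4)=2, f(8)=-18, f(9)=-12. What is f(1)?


Reading from the table at x = 1

20


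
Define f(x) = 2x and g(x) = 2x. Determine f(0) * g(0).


0


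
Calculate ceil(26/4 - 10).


26/4 = 6.5
6.5 - 10 = -3.5
ceil(-3.5) = -3

-3


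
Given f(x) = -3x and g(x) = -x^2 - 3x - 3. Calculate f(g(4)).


93


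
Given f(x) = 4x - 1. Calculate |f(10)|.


f(10) = 39
|39| = 39

39


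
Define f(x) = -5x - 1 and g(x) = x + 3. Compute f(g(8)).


g(8) = 11
f(11) = -56

-56


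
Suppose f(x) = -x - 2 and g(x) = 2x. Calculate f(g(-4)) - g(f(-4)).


f(g(-4)) = 6
g(f(-4)) = 4
Difference = 2

2


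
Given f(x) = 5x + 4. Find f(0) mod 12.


f(0) = 4
4 mod 12 = 4

4


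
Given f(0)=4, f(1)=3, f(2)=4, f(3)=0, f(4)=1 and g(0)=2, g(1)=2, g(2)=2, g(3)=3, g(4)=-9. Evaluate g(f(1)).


f(1) = 3
g(3) = 3

3


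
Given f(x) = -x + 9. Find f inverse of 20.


Solve -x + 9 = 20
x = (20 - 9) / (-1) = -11

-11


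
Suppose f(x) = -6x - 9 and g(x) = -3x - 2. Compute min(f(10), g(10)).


f(10) = -69
g(10) = -32
min = -69

-69


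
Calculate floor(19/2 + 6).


19/2 = 9.5
9.5 + 6 = 15.5
floor(15.5) = 15

15


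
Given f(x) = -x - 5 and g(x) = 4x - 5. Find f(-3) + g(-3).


f(-3) = -2
g(-3) = -17
Sum = -19

-19


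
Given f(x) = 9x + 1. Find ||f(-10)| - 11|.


f(-10) = -89
|-89| = 89
|89 - 11| = 78

78


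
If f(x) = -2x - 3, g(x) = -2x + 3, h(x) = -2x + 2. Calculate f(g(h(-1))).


h(-1) = 4
g(4) = -5
f(-5) = 7

7


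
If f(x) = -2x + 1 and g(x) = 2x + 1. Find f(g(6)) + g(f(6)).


f(g(6)) = -25
g(f(6)) = -21
Sum = -46

-46


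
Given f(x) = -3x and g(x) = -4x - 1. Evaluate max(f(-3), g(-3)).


f(-3) = 9
g(-3) = 11
max = 11

11


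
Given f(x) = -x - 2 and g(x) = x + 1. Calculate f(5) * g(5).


-42


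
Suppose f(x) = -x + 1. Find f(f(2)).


f(2) = -1
f(-1) = 2

2


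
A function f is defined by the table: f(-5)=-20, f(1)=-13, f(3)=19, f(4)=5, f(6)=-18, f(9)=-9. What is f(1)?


Reading from the table at x = 1

-13


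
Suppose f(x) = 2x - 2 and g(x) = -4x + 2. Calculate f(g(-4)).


34


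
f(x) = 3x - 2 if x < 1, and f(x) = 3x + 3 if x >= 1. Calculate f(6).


21


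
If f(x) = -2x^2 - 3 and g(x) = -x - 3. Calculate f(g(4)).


g(4) = -7
f(-7) = (-2)*(-7)^2 - 3 = -101

-101


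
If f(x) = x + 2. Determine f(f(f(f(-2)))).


f(-2) = 0
f(0) = 2
f(2) = 4
f(4) = 6

6


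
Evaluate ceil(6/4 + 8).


6/4 = 1.5
1.5 + 8 = 9.5
ceil(9.5) = 10

10


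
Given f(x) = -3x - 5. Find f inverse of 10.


Solve -3x - 5 = 10
x = (10 + 5) / (-3) = -5

-5


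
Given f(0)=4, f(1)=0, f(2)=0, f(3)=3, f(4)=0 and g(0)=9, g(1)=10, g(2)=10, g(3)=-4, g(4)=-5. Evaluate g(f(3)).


f(3) = 3
g(3) = -4

-4


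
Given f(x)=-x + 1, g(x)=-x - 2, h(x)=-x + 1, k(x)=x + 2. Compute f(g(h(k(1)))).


k(1) = 3
h(3) = -2
g(-2) = 0
f(0) = 1

1


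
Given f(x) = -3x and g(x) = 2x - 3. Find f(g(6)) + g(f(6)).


f(g(6)) = -27
g(f(6)) = -39
Sum = -66

-66


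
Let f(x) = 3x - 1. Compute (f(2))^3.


f(2) = 5
(5)^3 = 125

125


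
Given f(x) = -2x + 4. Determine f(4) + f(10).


f(4) = -4
f(10) = -16
Sum = -20

-20


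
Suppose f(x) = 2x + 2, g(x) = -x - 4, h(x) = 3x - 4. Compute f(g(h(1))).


h(1) = -1
g(-1) = -3
f(-3) = -4

-4


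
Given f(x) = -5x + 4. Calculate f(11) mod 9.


3


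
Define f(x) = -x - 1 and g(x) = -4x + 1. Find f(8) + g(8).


f(8) = -9
g(8) = -31
Sum = -40

-40


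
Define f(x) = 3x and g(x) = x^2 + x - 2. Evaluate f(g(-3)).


g(-3) = 4
f(4) = 12

12


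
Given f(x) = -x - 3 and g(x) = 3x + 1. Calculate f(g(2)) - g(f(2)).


4


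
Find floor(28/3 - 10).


28/3 = 9.3333
9.3333 - 10 = -0.6667
floor(-0.6667) = -1

-1


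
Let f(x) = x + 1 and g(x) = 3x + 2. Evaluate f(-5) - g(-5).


f(-5) = -4
g(-5) = -13
Difference = 9

9


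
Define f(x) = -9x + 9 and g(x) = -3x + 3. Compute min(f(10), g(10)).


f(10) = -81
g(10) = -27
min = -81

-81


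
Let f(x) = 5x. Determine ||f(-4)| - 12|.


f(-4) = -20
|-20| = 20
|20 - 12| = 8

8


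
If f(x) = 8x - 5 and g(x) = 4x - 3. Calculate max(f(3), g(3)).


f(3) = 19
g(3) = 9
max = 19

19


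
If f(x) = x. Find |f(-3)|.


3


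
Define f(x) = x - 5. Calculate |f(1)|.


f(1) = -4
|-4| = 4

4


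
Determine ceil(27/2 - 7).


27/2 = 13.5
13.5 - 7 = 6.5
ceil(6.5) = 7

7


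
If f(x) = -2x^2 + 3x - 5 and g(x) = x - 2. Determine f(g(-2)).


g(-2) = -4
f(-4) = (-2)*(-4)^2 + 3*(-4) - 5 = -49

-49


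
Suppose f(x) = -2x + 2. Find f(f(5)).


f(5) = -8
f(-8) = 18

18


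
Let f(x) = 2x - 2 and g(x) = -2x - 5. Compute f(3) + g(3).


f(3) = 4
g(3) = -11
Sum = -7

-7


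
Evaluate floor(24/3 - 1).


24/3 = 8
8 - 1 = 7
floor(7) = 7

7


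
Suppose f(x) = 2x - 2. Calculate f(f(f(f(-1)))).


f(-1) = -4
f(-4) = -10
f(-10) = -22
f(-22) = -46

-46


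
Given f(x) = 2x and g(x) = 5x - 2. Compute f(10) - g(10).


-28


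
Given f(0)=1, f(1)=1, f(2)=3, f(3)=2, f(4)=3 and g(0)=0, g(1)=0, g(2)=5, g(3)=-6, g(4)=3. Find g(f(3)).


f(3) = 2
g(2) = 5

5


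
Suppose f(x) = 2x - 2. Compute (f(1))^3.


f(1) = 0
(0)^3 = 0

0


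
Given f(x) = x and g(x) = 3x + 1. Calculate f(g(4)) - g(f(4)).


0


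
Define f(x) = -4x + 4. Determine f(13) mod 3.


0


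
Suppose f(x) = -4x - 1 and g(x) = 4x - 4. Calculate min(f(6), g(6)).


f(6) = -25
g(6) = 20
min = -25

-25


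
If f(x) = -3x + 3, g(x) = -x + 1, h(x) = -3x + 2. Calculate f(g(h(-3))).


h(-3) = 11
g(11) = -10
f(-10) = 33

33


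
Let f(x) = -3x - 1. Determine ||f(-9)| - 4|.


f(-9) = 26
|26| = 26
|26 - 4| = 22

22


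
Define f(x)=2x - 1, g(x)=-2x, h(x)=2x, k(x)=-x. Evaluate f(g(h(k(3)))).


k(3) = -3
h(-3) = -6
g(-6) = 12
f(12) = 23

23


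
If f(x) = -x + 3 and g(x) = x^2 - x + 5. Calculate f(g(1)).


g(1) = 5
f(5) = -2

-2


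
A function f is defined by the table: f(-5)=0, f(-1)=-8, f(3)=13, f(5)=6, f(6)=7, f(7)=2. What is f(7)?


2


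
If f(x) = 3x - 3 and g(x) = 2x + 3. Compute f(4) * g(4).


f(4) = 9
g(4) = 11
Product = 99

99


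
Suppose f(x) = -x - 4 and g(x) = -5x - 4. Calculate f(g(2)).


g(2) = -14
f(-14) = 10

10


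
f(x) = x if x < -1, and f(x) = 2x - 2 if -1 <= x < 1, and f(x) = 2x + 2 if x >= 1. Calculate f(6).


14


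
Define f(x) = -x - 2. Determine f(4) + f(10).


f(4) = -6
f(10) = -12
Sum = -18

-18


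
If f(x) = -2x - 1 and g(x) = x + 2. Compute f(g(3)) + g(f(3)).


f(g(3)) = -11
g(f(3)) = -5
Sum = -16

-16


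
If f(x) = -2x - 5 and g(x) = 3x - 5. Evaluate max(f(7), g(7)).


f(7) = -19
g(7) = 16
max = 16

16


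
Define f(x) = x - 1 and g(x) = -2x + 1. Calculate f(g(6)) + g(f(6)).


f(g(6)) = -12
g(f(6)) = -9
Sum = -21

-21


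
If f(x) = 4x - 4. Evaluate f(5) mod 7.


f(5) = 16
16 mod 7 = 2

2


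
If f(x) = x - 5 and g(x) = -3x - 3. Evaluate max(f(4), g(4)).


f(4) = -1
g(4) = -15
max = -1

-1


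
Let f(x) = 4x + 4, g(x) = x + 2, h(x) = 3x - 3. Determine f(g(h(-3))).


h(-3) = -12
g(-12) = -10
f(-10) = -36

-36


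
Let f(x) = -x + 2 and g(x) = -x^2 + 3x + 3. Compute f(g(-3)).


g(-3) = -15
f(-15) = 17

17


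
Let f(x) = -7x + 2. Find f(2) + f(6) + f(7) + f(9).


f(2) = -12
f(6) = -40
f(7) = -47
f(9) = -61
Sum = -160

-160


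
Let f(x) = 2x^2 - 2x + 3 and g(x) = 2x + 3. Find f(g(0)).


g(0) = 3
f(3) = 2*(3)^2 - 2*(3) + 3 = 15

15


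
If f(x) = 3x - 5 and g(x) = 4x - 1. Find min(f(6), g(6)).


f(6) = 13
g(6) = 23
min = 13

13


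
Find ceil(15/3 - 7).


15/3 = 5
5 - 7 = -2
ceil(-2) = -2

-2


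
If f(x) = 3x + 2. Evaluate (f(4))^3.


f(4) = 14
(14)^3 = 2744

2744


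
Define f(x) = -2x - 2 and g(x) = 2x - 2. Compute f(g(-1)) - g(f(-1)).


f(g(-1)) = 6
g(f(-1)) = -2
Difference = 8

8


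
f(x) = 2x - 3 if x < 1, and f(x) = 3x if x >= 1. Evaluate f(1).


1 satisfies x >= 1
f(1) = 3

3


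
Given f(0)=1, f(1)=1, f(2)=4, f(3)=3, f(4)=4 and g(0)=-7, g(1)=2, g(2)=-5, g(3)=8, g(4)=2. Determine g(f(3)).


8


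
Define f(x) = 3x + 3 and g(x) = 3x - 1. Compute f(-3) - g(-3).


f(-3) = -6
g(-3) = -10
Difference = 4

4


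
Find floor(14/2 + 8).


14/2 = 7
7 + 8 = 15
floor(15) = 15

15


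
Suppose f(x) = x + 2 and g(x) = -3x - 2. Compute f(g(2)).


g(2) = -8
f(-8) = -6

-6


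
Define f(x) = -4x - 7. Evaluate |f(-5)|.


f(-5) = 13
|13| = 13

13


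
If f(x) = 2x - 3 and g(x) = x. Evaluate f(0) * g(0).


f(0) = -3
g(0) = 0
Product = 0

0


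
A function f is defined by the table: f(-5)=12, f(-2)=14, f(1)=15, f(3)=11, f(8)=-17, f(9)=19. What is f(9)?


Reading from the table at x = 9

19


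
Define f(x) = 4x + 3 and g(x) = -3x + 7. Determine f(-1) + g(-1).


f(-1) = -1
g(-1) = 10
Sum = 9

9


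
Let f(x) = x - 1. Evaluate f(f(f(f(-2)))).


f(-2) = -3
f(-3) = -4
f(-4) = -5
f(-5) = -6

-6


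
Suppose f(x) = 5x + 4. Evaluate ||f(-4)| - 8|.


8


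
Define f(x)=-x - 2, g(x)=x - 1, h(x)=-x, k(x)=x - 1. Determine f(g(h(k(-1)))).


k(-1) = -2
h(-2) = 2
g(2) = 1
f(1) = -3

-3


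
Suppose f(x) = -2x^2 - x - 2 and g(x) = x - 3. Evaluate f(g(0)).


-17


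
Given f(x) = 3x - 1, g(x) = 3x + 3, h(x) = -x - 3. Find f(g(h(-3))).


h(-3) = 0
g(0) = 3
f(3) = 8

8


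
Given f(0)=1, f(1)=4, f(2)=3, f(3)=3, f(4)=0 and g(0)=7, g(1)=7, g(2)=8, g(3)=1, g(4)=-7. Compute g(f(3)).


f(3) = 3
g(3) = 1

1


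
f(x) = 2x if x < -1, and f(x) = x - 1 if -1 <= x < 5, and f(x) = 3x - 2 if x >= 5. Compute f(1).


0


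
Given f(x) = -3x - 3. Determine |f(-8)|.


f(-8) = 21
|21| = 21

21


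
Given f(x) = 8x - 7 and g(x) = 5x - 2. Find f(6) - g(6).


f(6) = 41
g(6) = 28
Difference = 13

13


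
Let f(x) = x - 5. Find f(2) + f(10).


f(2) = -3
f(10) = 5
Sum = 2

2


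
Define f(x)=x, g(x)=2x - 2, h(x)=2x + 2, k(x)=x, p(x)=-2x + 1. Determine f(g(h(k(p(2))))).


-10


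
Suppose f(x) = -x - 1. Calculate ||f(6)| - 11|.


f(6) = -7
|-7| = 7
|7 - 11| = 4

4


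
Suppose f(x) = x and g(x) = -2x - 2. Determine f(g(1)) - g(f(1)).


0


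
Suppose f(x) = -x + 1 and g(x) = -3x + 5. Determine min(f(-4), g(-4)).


f(-4) = 5
g(-4) = 17
min = 5

5


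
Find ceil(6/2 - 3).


0


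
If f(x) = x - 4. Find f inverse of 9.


13


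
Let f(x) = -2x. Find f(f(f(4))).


f(4) = -8
f(-8) = 16
f(16) = -32

-32


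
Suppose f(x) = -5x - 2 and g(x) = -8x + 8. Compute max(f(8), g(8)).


f(8) = -42
g(8) = -56
max = -42

-42


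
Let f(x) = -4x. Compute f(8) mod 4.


f(8) = -32
-32 mod 4 = 0

0


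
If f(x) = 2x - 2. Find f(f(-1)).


f(-1) = -4
f(-4) = -10

-10


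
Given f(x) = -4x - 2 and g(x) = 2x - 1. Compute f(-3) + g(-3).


f(-3) = 10
g(-3) = -7
Sum = 3

3


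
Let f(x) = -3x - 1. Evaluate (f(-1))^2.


f(-1) = 2
(2)^2 = 4

4


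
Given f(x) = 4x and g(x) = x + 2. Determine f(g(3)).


g(3) = 5
f(5) = 20

20


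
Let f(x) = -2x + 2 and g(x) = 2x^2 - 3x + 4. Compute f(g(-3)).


g(-3) = 31
f(31) = -60

-60


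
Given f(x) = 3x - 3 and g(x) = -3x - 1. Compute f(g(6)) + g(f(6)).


f(g(6)) = -60
g(f(6)) = -46
Sum = -106

-106


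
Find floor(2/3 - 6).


-6


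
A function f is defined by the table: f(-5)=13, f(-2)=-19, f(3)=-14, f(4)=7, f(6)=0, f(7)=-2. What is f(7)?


Reading from the table at x = 7

-2


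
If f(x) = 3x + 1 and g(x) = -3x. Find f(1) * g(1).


f(1) = 4
g(1) = -3
Product = -12

-12


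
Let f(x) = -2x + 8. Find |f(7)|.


f(7) = -6
|-6| = 6

6


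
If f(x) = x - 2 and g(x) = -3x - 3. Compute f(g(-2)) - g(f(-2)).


f(g(-2)) = 1
g(f(-2)) = 9
Difference = -8

-8


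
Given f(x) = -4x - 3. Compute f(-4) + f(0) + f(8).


f(-4) = 13
f(0) = -3
f(8) = -35
Sum = -25

-25


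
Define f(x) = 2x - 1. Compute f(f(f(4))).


f(4) = 7
f(7) = 13
f(13) = 25

25


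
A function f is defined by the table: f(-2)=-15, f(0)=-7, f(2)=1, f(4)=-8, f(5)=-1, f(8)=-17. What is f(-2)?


Reading from the table at x = -2

-15


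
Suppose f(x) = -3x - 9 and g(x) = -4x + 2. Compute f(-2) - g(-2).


f(-2) = -3
g(-2) = 10
Difference = -13

-13


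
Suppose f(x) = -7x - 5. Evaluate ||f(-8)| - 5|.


f(-8) = 51
|51| = 51
|51 - 5| = 46

46


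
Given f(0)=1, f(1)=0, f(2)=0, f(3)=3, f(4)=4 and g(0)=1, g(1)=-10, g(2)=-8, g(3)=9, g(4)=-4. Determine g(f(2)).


f(2) = 0
g(0) = 1

1
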